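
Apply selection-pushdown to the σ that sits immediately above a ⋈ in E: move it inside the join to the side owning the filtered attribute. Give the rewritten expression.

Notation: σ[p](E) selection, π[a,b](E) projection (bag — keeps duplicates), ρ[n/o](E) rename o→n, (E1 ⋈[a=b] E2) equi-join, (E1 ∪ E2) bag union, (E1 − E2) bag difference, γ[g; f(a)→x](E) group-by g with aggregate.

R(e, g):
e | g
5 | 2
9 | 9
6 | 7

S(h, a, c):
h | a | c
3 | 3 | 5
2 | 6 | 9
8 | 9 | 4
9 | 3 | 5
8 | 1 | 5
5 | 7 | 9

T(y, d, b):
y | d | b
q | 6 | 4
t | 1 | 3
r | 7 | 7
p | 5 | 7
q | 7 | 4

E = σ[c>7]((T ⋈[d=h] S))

σ filters on c, owned by the right side.
E' = (T ⋈[d=h] σ[c>7](S))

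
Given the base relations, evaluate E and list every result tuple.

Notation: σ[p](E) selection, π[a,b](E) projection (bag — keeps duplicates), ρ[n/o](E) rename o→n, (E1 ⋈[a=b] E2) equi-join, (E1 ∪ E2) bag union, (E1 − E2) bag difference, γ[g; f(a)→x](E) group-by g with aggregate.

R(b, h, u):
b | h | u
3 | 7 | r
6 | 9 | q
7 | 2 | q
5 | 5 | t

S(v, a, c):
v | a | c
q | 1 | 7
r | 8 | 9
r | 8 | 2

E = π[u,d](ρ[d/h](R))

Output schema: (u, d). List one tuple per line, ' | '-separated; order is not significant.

Per-node cardinality:
  R → 4
  ρ[d/h](R) → 4
  π[u,d](ρ[d/h](R)) → 4

== RESULT ==
u | d
q | 2
q | 9
r | 7
t | 5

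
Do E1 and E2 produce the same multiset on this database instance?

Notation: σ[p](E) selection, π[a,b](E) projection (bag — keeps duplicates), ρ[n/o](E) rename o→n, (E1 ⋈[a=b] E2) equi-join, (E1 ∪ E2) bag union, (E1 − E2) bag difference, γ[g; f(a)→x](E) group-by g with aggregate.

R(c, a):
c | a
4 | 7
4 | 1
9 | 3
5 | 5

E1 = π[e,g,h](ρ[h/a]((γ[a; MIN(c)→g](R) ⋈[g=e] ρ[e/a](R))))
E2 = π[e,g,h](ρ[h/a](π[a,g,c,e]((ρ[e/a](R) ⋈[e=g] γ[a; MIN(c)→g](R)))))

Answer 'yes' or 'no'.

E1 per-node cardinality:
  R → 4
  γ[a; MIN(c)→g](R) → 4
  R → 4
  ρ[e/a](R) → 4
  (γ[a; MIN(c)→g](R) ⋈[g=e] ρ[e/a](R)) → 1
  ρ[h/a]((γ[a; MIN(c)→g](R) ⋈[g=e] ρ[e/a](R))) → 1
  π[e,g,h](ρ[h/a]((γ[a; MIN(c)→g](R) ⋈[g=e] ρ[e/a](R)))) → 1
E2 per-node cardinality:
  R → 4
  ρ[e/a](R) → 4
  R → 4
  γ[a; MIN(c)→g](R) → 4
  (ρ[e/a](R) ⋈[e=g] γ[a; MIN(c)→g](R)) → 1
  π[a,g,c,e]((ρ[e/a](R) ⋈[e=g] γ[a; MIN(c)→g](R))) → 1
  ρ[h/a](π[a,g,c,e]((ρ[e/a](R) ⋈[e=g] γ[a; MIN(c)→g](R)))) → 1
  π[e,g,h](ρ[h/a](π[a,g,c,e]((ρ[e/a](R) ⋈[e=g] γ[a; MIN(c)→g](R))))) → 1

E1 and E2 produce the same multiset:
e | g | h
5 | 5 | 5

yes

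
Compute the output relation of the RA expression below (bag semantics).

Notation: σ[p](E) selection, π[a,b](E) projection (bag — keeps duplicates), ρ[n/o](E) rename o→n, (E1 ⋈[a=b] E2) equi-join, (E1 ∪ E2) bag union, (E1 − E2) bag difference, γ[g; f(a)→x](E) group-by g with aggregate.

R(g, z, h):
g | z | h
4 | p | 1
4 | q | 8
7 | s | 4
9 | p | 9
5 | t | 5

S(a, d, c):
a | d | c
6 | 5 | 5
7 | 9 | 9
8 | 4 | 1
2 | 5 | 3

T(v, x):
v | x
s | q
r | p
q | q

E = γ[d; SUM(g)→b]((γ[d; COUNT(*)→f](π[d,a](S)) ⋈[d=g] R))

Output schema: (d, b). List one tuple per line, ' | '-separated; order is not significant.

Row counts bottom-up:
  S → 4
  π[d,a](S) → 4
  γ[d; COUNT(*)→f](π[d,a](S)) → 3
  R → 5
  (γ[d; COUNT(*)→f](π[d,a](S)) ⋈[d=g] R) → 4
  γ[d; SUM(g)→b]((γ[d; COUNT(*)→f](π[d,a](S)) ⋈[d=g] R)) → 3

== RESULT ==
d | b
4 | 8
5 | 5
9 | 9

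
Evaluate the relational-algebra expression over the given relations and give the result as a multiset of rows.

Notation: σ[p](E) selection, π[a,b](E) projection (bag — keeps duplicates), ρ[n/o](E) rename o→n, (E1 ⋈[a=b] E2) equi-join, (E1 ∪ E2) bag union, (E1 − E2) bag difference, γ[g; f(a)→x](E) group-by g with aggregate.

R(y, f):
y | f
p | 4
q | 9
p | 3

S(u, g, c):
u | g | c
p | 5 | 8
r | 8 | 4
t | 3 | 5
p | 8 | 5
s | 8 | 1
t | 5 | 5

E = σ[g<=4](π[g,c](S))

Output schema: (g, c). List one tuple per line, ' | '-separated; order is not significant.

Stepwise |·|:
  S → 6
  π[g,c](S) → 6
  σ[g<=4](π[g,c](S)) → 1

== RESULT ==
g | c
3 | 5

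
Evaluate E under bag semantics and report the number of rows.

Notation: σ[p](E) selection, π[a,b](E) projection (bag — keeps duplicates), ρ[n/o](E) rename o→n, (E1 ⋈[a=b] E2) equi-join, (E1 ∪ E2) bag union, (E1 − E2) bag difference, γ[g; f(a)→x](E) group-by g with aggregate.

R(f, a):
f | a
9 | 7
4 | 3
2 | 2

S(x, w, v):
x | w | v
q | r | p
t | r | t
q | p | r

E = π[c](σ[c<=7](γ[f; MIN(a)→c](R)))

Stepwise |·|:
  R → 3
  γ[f; MIN(a)→c](R) → 3
  σ[c<=7](γ[f; MIN(a)→c](R)) → 3
  π[c](σ[c<=7](γ[f; MIN(a)→c](R))) → 3

|E| = 3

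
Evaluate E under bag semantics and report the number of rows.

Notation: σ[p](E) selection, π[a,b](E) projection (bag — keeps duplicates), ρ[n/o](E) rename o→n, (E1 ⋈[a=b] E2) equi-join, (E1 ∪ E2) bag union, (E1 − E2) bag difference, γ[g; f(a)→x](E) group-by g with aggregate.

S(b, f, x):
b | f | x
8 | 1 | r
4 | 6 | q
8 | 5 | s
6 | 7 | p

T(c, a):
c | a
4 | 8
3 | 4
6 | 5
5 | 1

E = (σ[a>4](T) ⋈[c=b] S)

Per-node cardinality:
  T → 4
  σ[a>4](T) → 2
  S → 4
  (σ[a>4](T) ⋈[c=b] S) → 2

|E| = 2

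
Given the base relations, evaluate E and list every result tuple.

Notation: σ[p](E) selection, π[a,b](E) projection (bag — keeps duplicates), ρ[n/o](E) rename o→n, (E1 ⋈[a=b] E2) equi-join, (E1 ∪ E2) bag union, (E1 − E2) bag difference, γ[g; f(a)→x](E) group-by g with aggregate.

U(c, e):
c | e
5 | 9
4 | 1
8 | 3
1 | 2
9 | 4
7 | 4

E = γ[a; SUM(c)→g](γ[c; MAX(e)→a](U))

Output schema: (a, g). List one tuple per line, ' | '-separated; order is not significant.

Row counts bottom-up:
  U → 6
  γ[c; MAX(e)→a](U) → 6
  γ[a; SUM(c)→g](γ[c; MAX(e)→a](U)) → 5

== RESULT ==
a | g
1 | 4
2 | 1
3 | 8
4 | 16
9 | 5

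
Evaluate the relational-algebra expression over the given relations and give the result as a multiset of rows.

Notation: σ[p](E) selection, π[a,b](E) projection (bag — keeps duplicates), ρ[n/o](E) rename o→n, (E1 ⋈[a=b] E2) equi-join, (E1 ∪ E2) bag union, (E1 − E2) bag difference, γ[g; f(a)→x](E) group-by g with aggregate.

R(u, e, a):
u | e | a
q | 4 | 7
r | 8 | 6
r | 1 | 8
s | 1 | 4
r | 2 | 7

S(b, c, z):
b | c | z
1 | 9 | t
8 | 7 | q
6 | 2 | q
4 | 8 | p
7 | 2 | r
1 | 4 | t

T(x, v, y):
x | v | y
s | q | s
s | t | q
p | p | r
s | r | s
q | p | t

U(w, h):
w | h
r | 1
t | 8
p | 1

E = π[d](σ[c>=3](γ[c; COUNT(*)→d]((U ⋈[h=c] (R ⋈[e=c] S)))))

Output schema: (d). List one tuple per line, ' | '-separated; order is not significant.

Row counts bottom-up:
  U → 3
  R → 5
  S → 6
  (R ⋈[e=c] S) → 4
  (U ⋈[h=c] (R ⋈[e=c] S)) → 1
  γ[c; COUNT(*)→d]((U ⋈[h=c] (R ⋈[e=c] S))) → 1
  σ[c>=3](γ[c; COUNT(*)→d]((U ⋈[h=c] (R ⋈[e=c] S)))) → 1
  π[d](σ[c>=3](γ[c; COUNT(*)→d]((U ⋈[h=c] (R ⋈[e=c] S))))) → 1

== RESULT ==
d
1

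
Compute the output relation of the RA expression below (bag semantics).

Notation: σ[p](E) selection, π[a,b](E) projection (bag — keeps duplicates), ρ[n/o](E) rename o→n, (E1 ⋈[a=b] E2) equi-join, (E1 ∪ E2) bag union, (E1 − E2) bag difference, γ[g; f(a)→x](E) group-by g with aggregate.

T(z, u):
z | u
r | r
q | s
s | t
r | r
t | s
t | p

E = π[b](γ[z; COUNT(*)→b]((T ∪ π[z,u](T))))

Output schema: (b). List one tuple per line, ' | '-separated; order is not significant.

Subexpression sizes:
  T → 6
  T → 6
  π[z,u](T) → 6
  (T ∪ π[z,u](T)) → 12
  γ[z; COUNT(*)→b]((T ∪ π[z,u](T))) → 4
  π[b](γ[z; COUNT(*)→b]((T ∪ π[z,u](T)))) → 4

== RESULT ==
b
2
2
4
4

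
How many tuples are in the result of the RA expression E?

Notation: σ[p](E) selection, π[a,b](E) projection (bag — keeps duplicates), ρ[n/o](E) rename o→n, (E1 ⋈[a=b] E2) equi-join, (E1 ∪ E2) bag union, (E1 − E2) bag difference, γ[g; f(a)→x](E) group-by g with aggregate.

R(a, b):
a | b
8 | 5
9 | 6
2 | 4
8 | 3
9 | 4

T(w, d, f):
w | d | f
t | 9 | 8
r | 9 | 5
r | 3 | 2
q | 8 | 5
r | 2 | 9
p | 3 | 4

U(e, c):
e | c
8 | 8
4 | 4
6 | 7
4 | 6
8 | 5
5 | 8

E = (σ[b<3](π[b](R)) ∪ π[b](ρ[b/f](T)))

Row counts bottom-up:
  R → 5
  π[b](R) → 5
  σ[b<3](π[b](R)) → 0
  T → 6
  ρ[b/f](T) → 6
  π[b](ρ[b/f](T)) → 6
  (σ[b<3](π[b](R)) ∪ π[b](ρ[b/f](T))) → 6

|E| = 6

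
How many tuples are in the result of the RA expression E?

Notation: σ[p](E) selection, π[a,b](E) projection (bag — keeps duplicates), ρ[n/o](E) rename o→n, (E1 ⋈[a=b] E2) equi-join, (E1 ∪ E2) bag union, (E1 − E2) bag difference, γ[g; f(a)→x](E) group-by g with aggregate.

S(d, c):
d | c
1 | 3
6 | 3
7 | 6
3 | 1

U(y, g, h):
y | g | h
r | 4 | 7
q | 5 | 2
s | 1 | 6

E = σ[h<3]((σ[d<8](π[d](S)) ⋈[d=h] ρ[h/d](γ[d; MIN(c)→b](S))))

Stepwise |·|:
  S → 4
  π[d](S) → 4
  σ[d<8](π[d](S)) → 4
  S → 4
  γ[d; MIN(c)→b](S) → 4
  ρ[h/d](γ[d; MIN(c)→b](S)) → 4
  (σ[d<8](π[d](S)) ⋈[d=h] ρ[h/d](γ[d; MIN(c)→b](S))) → 4
  σ[h<3]((σ[d<8](π[d](S)) ⋈[d=h] ρ[h/d](γ[d; MIN(c)→b](S)))) → 1

|E| = 1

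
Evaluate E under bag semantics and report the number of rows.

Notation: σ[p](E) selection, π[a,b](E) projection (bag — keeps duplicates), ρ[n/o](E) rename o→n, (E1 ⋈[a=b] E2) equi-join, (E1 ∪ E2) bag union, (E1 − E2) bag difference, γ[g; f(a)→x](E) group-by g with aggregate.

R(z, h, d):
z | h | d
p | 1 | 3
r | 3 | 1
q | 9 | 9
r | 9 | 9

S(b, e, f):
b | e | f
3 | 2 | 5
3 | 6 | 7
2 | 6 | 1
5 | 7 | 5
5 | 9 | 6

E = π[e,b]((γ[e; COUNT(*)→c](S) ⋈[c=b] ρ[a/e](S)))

Row counts bottom-up:
  S → 5
  γ[e; COUNT(*)→c](S) → 4
  S → 5
  ρ[a/e](S) → 5
  (γ[e; COUNT(*)→c](S) ⋈[c=b] ρ[a/e](S)) → 1
  π[e,b]((γ[e; COUNT(*)→c](S) ⋈[c=b] ρ[a/e](S))) → 1

|E| = 1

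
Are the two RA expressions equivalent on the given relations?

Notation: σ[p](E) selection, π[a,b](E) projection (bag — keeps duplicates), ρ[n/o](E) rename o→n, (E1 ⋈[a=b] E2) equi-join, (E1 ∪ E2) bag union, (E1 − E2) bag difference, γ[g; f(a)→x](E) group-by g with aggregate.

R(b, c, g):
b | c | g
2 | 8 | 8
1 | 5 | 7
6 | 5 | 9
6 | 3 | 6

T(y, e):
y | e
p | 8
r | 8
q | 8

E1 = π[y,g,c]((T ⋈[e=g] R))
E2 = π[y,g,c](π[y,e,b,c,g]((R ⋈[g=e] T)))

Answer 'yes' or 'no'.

E1 per-node cardinality:
  T → 3
  R → 4
  (T ⋈[e=g] R) → 3
  π[y,g,c]((T ⋈[e=g] R)) → 3
E2 per-node cardinality:
  R → 4
  T → 3
  (R ⋈[g=e] T) → 3
  π[y,e,b,c,g]((R ⋈[g=e] T)) → 3
  π[y,g,c](π[y,e,b,c,g]((R ⋈[g=e] T))) → 3

E1 and E2 produce the same multiset:
y | g | c
p | 8 | 8
q | 8 | 8
r | 8 | 8

yes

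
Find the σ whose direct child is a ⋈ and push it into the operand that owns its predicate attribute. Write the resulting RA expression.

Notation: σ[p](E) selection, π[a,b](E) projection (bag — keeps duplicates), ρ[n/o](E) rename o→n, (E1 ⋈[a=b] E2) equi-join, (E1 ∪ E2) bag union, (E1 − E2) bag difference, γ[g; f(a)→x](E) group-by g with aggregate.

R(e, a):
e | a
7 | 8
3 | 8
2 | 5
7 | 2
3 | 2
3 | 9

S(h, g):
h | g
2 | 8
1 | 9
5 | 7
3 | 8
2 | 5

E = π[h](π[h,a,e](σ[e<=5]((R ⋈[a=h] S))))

σ filters on e, owned by the left side.
E' = π[h](π[h,a,e]((σ[e<=5](R) ⋈[a=h] S)))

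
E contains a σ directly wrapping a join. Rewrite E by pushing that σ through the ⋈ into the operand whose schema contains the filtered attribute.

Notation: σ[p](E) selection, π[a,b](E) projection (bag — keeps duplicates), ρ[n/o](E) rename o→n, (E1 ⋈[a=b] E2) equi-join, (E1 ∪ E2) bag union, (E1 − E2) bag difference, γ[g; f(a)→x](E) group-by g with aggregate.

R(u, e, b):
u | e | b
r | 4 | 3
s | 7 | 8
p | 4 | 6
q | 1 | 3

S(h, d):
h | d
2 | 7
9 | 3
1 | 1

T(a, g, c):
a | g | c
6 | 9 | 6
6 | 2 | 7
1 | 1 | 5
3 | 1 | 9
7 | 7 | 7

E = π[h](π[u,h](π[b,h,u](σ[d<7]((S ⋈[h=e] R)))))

σ filters on d, owned by the left side.
E' = π[h](π[u,h](π[b,h,u]((σ[d<7](S) ⋈[h=e] R))))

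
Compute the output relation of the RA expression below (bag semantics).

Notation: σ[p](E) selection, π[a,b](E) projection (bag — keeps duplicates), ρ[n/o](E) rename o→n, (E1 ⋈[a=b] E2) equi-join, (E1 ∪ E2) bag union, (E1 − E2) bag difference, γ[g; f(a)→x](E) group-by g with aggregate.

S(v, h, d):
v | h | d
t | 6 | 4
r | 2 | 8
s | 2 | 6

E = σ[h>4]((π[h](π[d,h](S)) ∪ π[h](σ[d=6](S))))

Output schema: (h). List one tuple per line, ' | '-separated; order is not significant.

Row counts bottom-up:
  S → 3
  π[d,h](S) → 3
  π[h](π[d,h](S)) → 3
  S → 3
  σ[d=6](S) → 1
  π[h](σ[d=6](S)) → 1
  (π[h](π[d,h](S)) ∪ π[h](σ[d=6](S))) → 4
  σ[h>4]((π[h](π[d,h](S)) ∪ π[h](σ[d=6](S)))) → 1

== RESULT ==
h
6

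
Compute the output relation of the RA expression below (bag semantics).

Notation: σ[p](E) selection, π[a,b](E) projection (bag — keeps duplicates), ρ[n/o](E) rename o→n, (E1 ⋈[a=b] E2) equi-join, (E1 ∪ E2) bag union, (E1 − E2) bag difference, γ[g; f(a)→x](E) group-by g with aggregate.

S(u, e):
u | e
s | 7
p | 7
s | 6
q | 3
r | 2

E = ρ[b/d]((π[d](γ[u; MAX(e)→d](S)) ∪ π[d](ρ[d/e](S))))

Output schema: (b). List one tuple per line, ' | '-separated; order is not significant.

Row counts bottom-up:
  S → 5
  γ[u; MAX(e)→d](S) → 4
  π[d](γ[u; MAX(e)→d](S)) → 4
  S → 5
  ρ[d/e](S) → 5
  π[d](ρ[d/e](S)) → 5
  (π[d](γ[u; MAX(e)→d](S)) ∪ π[d](ρ[d/e](S))) → 9
  ρ[b/d]((π[d](γ[u; MAX(e)→d](S)) ∪ π[d](ρ[d/e](S)))) → 9

== RESULT ==
b
2
2
3
3
6
7
7
7
7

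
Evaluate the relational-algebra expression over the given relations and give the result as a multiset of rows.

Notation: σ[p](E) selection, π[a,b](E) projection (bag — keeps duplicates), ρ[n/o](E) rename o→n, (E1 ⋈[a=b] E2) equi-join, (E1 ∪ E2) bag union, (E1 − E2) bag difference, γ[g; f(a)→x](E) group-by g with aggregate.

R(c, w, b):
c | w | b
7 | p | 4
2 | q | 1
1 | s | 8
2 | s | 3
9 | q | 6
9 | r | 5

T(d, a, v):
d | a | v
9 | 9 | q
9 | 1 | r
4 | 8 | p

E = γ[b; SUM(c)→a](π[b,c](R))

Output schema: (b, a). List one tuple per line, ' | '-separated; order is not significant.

Subexpression sizes:
  R → 6
  π[b,c](R) → 6
  γ[b; SUM(c)→a](π[b,c](R)) → 6

== RESULT ==
b | a
1 | 2
3 | 2
4 | 7
5 | 9
6 | 9
8 | 1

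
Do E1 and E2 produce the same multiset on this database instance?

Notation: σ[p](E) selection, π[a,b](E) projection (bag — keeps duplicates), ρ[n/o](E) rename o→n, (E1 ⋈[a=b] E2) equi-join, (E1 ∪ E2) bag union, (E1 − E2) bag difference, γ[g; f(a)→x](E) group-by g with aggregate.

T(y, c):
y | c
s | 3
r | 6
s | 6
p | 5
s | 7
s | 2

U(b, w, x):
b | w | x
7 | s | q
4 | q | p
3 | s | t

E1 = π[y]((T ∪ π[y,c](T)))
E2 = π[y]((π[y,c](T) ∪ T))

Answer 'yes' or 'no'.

E1 per-node cardinality:
  T → 6
  T → 6
  π[y,c](T) → 6
  (T ∪ π[y,c](T)) → 12
  π[y]((T ∪ π[y,c](T))) → 12
E2 per-node cardinality:
  T → 6
  π[y,c](T) → 6
  T → 6
  (π[y,c](T) ∪ T) → 12
  π[y]((π[y,c](T) ∪ T)) → 12

E1 and E2 produce the same multiset:
y
p
p
r
r
s
s
s
s
s
s
s
s

yes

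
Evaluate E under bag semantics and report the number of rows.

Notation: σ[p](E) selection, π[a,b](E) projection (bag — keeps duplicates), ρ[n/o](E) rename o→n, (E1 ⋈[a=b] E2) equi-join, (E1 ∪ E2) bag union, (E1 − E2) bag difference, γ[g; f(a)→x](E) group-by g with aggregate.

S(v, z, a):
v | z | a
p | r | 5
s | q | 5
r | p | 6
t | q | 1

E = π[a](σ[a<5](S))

Stepwise |·|:
  S → 4
  σ[a<5](S) → 1
  π[a](σ[a<5](S)) → 1

|E| = 1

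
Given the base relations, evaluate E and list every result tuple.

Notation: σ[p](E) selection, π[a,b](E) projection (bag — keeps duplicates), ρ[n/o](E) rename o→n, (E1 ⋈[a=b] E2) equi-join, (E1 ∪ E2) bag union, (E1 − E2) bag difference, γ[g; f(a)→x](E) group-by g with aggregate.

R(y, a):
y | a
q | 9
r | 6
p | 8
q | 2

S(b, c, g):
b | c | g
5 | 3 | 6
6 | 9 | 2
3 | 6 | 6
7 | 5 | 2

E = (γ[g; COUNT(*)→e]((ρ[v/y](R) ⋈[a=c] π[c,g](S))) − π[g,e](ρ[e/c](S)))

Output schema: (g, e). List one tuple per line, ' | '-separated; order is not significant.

Subexpression sizes:
  R → 4
  ρ[v/y](R) → 4
  S → 4
  π[c,g](S) → 4
  (ρ[v/y](R) ⋈[a=c] π[c,g](S)) → 2
  γ[g; COUNT(*)→e]((ρ[v/y](R) ⋈[a=c] π[c,g](S))) → 2
  S → 4
  ρ[e/c](S) → 4
  π[g,e](ρ[e/c](S)) → 4
  (γ[g; COUNT(*)→e]((ρ[v/y](R) ⋈[a=c] π[c,g](S))) − π[g,e](ρ[e/c](S))) → 2

== RESULT ==
g | e
2 | 1
6 | 1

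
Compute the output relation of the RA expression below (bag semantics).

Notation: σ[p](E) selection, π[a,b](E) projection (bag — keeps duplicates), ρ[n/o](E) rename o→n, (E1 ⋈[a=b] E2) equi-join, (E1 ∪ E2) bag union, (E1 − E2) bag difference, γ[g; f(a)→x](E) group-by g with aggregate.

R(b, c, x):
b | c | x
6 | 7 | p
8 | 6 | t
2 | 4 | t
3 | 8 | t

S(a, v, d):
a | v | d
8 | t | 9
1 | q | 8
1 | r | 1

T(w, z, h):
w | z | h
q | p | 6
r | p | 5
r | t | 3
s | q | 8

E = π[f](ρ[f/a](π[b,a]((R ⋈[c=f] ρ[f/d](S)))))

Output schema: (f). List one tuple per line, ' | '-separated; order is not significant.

Row counts bottom-up:
  R → 4
  S → 3
  ρ[f/d](S) → 3
  (R ⋈[c=f] ρ[f/d](S)) → 1
  π[b,a]((R ⋈[c=f] ρ[f/d](S))) → 1
  ρ[f/a](π[b,a]((R ⋈[c=f] ρ[f/d](S)))) → 1
  π[f](ρ[f/a](π[b,a]((R ⋈[c=f] ρ[f/d](S))))) → 1

== RESULT ==
f
1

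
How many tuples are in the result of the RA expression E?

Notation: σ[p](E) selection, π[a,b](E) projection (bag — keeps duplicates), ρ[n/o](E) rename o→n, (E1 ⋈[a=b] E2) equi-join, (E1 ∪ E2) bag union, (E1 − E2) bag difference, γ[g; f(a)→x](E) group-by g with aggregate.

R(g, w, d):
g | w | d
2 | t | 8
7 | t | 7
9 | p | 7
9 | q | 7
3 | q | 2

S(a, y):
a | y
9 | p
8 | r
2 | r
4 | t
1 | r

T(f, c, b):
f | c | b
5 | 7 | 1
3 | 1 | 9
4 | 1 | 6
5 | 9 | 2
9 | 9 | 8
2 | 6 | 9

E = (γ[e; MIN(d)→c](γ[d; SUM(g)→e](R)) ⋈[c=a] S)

Stepwise |·|:
  R → 5
  γ[d; SUM(g)→e](R) → 3
  γ[e; MIN(d)→c](γ[d; SUM(g)→e](R)) → 3
  S → 5
  (γ[e; MIN(d)→c](γ[d; SUM(g)→e](R)) ⋈[c=a] S) → 2

|E| = 2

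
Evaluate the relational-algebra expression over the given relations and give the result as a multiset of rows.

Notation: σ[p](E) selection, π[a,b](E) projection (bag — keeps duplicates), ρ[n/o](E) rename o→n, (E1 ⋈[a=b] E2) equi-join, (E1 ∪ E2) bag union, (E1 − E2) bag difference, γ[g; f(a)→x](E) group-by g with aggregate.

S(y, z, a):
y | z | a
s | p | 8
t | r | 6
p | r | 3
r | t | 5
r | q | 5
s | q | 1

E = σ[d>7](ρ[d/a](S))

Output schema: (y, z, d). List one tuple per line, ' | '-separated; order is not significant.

Stepwise |·|:
  S → 6
  ρ[d/a](S) → 6
  σ[d>7](ρ[d/a](S)) → 1

== RESULT ==
y | z | d
s | p | 8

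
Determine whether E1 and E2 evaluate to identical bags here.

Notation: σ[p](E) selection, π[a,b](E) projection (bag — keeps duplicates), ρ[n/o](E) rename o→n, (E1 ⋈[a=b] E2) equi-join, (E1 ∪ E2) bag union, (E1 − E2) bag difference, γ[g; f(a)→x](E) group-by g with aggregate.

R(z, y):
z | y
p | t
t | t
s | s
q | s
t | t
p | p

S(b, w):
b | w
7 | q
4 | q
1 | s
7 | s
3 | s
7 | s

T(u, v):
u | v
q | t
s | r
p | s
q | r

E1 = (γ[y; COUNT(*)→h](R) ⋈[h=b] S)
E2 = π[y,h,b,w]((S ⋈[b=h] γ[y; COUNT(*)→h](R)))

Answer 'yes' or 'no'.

E1 row counts bottom-up:
  R → 6
  γ[y; COUNT(*)→h](R) → 3
  S → 6
  (γ[y; COUNT(*)→h](R) ⋈[h=b] S) → 2
E2 row counts bottom-up:
  S → 6
  R → 6
  γ[y; COUNT(*)→h](R) → 3
  (S ⋈[b=h] γ[y; COUNT(*)→h](R)) → 2
  π[y,h,b,w]((S ⋈[b=h] γ[y; COUNT(*)→h](R))) → 2

E1 and E2 produce the same multiset:
y | h | b | w
p | 1 | 1 | s
t | 3 | 3 | s

yes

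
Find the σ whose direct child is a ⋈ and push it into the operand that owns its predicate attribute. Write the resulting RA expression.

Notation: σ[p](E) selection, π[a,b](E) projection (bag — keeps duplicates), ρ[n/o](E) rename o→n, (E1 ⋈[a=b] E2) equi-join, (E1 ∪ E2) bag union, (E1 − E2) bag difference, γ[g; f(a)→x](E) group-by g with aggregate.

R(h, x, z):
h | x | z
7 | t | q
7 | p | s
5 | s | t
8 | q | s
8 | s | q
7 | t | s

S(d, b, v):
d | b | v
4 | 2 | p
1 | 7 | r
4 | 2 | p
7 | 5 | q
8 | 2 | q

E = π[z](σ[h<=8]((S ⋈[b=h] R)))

σ filters on h, owned by the right side.
E' = π[z]((S ⋈[b=h] σ[h<=8](R)))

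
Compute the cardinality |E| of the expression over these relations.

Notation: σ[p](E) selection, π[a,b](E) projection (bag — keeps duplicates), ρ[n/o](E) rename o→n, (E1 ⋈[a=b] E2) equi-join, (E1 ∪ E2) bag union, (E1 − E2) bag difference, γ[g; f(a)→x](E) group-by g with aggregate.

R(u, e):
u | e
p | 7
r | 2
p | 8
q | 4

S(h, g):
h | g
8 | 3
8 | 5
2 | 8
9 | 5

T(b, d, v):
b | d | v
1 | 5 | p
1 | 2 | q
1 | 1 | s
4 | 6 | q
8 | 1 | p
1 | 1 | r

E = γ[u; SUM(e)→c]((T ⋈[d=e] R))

Per-node cardinality:
  T → 6
  R → 4
  (T ⋈[d=e] R) → 1
  γ[u; SUM(e)→c]((T ⋈[d=e] R)) → 1

|E| = 1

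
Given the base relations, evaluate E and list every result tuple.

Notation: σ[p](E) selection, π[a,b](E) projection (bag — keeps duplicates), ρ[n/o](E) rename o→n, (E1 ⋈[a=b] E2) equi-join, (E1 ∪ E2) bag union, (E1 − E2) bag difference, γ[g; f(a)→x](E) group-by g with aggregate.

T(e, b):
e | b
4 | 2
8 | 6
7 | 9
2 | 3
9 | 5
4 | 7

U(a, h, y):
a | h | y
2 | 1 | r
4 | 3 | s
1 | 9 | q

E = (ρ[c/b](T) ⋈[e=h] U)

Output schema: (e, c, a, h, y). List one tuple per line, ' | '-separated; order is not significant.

Stepwise |·|:
  T → 6
  ρ[c/b](T) → 6
  U → 3
  (ρ[c/b](T) ⋈[e=h] U) → 1

== RESULT ==
e | c | a | h | y
9 | 5 | 1 | 9 | q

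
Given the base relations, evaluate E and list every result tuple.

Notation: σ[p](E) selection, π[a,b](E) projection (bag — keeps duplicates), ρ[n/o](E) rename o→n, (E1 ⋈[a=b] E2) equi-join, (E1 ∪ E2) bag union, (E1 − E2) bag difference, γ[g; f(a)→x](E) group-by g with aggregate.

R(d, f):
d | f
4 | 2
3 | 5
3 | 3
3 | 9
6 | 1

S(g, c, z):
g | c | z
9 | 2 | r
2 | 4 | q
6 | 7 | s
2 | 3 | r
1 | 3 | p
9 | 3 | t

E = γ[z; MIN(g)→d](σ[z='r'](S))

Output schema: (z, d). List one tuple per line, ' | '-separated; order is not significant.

Stepwise |·|:
  S → 6
  σ[z='r'](S) → 2
  γ[z; MIN(g)→d](σ[z='r'](S)) → 1

== RESULT ==
z | d
r | 2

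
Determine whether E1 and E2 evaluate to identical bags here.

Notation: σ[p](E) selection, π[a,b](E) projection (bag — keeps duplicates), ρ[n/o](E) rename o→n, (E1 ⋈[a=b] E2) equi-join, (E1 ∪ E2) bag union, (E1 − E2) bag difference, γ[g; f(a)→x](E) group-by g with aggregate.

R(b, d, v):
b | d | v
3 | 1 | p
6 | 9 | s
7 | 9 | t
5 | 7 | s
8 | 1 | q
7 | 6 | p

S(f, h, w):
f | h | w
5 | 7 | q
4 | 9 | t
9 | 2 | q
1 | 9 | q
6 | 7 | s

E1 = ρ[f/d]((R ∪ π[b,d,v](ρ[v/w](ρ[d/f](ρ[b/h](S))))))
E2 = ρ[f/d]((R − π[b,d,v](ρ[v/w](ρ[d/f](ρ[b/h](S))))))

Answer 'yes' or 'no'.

E1 stepwise |·|:
  R → 6
  S → 5
  ρ[b/h](S) → 5
  ρ[d/f](ρ[b/h](S)) → 5
  ρ[v/w](ρ[d/f](ρ[b/h](S))) → 5
  π[b,d,v](ρ[v/w](ρ[d/f](ρ[b/h](S)))) → 5
  (R ∪ π[b,d,v](ρ[v/w](ρ[d/f](ρ[b/h](S))))) → 11
  ρ[f/d]((R ∪ π[b,d,v](ρ[v/w](ρ[d/f](ρ[b/h](S)))))) → 11
E2 stepwise |·|:
  R → 6
  S → 5
  ρ[b/h](S) → 5
  ρ[d/f](ρ[b/h](S)) → 5
  ρ[v/w](ρ[d/f](ρ[b/h](S))) → 5
  π[b,d,v](ρ[v/w](ρ[d/f](ρ[b/h](S)))) → 5
  (R − π[b,d,v](ρ[v/w](ρ[d/f](ρ[b/h](S))))) → 6
  ρ[f/d]((R − π[b,d,v](ρ[v/w](ρ[d/f](ρ[b/h](S)))))) → 6

E1 result:
b | f | v
2 | 9 | q
3 | 1 | p
5 | 7 | s
6 | 9 | s
7 | 5 | q
7 | 6 | p
7 | 6 | s
7 | 9 | t
8 | 1 | q
9 | 1 | q
9 | 4 | t
E2 result:
b | f | v
3 | 1 | p
5 | 7 | s
6 | 9 | s
7 | 6 | p
7 | 9 | t
8 | 1 | q
Witness: (7, 5, 'q') appears 1× in E1 but 0× in E2.

no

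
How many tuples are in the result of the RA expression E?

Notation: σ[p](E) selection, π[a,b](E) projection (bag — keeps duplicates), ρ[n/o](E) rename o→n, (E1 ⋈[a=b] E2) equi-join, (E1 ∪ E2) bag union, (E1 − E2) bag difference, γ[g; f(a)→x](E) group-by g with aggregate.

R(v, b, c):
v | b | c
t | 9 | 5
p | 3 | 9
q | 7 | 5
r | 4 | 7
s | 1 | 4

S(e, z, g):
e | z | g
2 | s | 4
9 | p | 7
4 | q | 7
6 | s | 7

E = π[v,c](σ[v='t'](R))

Per-node cardinality:
  R → 5
  σ[v='t'](R) → 1
  π[v,c](σ[v='t'](R)) → 1

|E| = 1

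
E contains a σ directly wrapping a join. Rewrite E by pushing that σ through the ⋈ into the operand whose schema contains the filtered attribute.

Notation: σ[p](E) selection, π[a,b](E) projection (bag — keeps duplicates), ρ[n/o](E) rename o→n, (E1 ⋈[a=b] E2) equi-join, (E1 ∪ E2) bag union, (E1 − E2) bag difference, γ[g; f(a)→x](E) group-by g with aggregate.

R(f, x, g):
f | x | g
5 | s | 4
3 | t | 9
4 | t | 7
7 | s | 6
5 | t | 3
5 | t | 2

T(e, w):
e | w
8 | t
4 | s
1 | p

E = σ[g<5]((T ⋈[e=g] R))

σ filters on g, owned by the right side.
E' = (T ⋈[e=g] σ[g<5](R))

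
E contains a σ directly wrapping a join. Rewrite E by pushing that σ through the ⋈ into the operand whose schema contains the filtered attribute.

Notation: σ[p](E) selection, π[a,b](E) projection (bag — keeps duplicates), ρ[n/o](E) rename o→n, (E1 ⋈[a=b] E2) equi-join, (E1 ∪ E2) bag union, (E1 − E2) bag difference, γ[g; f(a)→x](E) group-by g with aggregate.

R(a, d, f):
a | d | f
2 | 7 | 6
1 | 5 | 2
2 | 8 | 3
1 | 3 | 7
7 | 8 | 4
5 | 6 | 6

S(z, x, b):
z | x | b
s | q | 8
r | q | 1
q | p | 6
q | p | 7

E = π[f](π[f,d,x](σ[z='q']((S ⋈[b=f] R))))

σ filters on z, owned by the left side.
E' = π[f](π[f,d,x]((σ[z='q'](S) ⋈[b=f] R)))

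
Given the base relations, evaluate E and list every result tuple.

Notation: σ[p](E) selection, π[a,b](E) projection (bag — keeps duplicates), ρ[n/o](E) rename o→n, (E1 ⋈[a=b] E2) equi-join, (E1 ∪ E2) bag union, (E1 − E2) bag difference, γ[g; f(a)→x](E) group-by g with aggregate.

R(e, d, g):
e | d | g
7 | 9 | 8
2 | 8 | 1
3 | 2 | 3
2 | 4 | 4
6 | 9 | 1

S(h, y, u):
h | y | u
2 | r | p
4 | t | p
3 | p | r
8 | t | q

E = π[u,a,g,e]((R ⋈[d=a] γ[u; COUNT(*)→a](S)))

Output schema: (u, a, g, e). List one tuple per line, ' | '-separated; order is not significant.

Stepwise |·|:
  R → 5
  S → 4
  γ[u; COUNT(*)→a](S) → 3
  (R ⋈[d=a] γ[u; COUNT(*)→a](S)) → 1
  π[u,a,g,e]((R ⋈[d=a] γ[u; COUNT(*)→a](S))) → 1

== RESULT ==
u | a | g | e
p | 2 | 3 | 3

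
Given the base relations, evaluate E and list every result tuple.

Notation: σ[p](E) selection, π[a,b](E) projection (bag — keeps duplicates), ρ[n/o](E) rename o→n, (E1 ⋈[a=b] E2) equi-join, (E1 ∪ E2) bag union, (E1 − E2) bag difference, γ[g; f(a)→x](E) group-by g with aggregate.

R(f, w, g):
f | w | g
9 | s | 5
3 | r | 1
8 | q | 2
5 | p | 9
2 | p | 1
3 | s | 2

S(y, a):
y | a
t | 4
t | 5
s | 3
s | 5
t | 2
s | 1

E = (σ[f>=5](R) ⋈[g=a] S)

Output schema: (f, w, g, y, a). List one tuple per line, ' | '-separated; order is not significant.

Row counts bottom-up:
  R → 6
  σ[f>=5](R) → 3
  S → 6
  (σ[f>=5](R) ⋈[g=a] S) → 3

== RESULT ==
f | w | g | y | a
8 | q | 2 | t | 2
9 | s | 5 | s | 5
9 | s | 5 | t | 5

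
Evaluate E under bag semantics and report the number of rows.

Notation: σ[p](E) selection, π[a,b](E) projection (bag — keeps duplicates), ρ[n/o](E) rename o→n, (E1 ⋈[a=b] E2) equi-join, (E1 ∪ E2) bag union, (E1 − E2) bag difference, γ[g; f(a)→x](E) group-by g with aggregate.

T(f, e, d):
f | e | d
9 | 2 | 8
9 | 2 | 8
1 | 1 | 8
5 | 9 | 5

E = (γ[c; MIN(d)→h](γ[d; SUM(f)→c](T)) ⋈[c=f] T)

Per-node cardinality:
  T → 4
  γ[d; SUM(f)→c](T) → 2
  γ[c; MIN(d)→h](γ[d; SUM(f)→c](T)) → 2
  T → 4
  (γ[c; MIN(d)→h](γ[d; SUM(f)→c](T)) ⋈[c=f] T) → 1

|E| = 1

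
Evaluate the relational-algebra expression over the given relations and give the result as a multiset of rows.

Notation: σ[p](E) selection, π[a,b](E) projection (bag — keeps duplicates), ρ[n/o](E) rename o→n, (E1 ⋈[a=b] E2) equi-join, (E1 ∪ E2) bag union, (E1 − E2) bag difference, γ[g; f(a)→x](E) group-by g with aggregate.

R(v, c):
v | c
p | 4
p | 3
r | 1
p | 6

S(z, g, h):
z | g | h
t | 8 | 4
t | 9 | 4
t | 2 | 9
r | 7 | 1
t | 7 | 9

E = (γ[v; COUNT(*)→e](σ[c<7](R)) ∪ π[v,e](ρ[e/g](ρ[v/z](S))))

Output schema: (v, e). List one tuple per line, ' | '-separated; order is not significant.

Subexpression sizes:
  R → 4
  σ[c<7](R) → 4
  γ[v; COUNT(*)→e](σ[c<7](R)) → 2
  S → 5
  ρ[v/z](S) → 5
  ρ[e/g](ρ[v/z](S)) → 5
  π[v,e](ρ[e/g](ρ[v/z](S))) → 5
  (γ[v; COUNT(*)→e](σ[c<7](R)) ∪ π[v,e](ρ[e/g](ρ[v/z](S)))) → 7

== RESULT ==
v | e
p | 3
r | 1
r | 7
t | 2
t | 7
t | 8
t | 9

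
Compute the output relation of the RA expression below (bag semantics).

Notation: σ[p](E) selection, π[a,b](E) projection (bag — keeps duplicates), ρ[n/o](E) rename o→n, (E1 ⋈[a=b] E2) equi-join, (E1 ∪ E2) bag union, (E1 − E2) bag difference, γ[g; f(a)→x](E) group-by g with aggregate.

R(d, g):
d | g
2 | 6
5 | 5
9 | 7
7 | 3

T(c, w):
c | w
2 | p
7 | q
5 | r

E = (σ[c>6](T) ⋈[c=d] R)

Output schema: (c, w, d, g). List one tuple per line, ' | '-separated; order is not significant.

Per-node cardinality:
  T → 3
  σ[c>6](T) → 1
  R → 4
  (σ[c>6](T) ⋈[c=d] R) → 1

== RESULT ==
c | w | d | g
7 | q | 7 | 3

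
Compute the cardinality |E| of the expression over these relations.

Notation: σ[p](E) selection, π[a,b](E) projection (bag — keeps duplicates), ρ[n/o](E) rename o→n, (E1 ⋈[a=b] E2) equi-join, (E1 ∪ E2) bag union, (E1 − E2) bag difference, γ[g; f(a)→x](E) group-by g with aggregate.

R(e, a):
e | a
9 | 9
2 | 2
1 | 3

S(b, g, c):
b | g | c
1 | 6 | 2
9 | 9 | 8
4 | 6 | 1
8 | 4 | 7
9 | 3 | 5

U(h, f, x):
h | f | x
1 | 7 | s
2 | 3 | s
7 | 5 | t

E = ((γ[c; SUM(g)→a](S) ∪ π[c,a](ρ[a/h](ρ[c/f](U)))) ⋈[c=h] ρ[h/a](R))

Subexpression sizes:
  S → 5
  γ[c; SUM(g)→a](S) → 5
  U → 3
  ρ[c/f](U) → 3
  ρ[a/h](ρ[c/f](U)) → 3
  π[c,a](ρ[a/h](ρ[c/f](U))) → 3
  (γ[c; SUM(g)→a](S) ∪ π[c,a](ρ[a/h](ρ[c/f](U)))) → 8
  R → 3
  ρ[h/a](R) → 3
  ((γ[c; SUM(g)→a](S) ∪ π[c,a](ρ[a/h](ρ[c/f](U)))) ⋈[c=h] ρ[h/a](R)) → 2

|E| = 2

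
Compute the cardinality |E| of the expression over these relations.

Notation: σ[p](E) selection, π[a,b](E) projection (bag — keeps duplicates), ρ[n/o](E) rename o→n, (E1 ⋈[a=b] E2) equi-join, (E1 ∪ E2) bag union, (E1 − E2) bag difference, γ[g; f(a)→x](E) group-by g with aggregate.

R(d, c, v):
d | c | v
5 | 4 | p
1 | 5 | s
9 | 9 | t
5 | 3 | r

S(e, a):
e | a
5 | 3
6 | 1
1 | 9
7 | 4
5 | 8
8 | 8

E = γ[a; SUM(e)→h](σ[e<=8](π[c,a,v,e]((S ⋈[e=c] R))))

Stepwise |·|:
  S → 6
  R → 4
  (S ⋈[e=c] R) → 2
  π[c,a,v,e]((S ⋈[e=c] R)) → 2
  σ[e<=8](π[c,a,v,e]((S ⋈[e=c] R))) → 2
  γ[a; SUM(e)→h](σ[e<=8](π[c,a,v,e]((S ⋈[e=c] R)))) → 2

|E| = 2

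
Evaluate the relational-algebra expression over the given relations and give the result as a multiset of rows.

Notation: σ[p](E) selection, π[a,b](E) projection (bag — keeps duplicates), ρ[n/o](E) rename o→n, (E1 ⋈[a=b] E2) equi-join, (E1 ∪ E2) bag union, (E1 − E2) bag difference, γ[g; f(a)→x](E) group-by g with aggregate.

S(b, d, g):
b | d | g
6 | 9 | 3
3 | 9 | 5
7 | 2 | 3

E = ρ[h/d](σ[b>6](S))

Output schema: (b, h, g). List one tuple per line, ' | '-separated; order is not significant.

Row counts bottom-up:
  S → 3
  σ[b>6](S) → 1
  ρ[h/d](σ[b>6](S)) → 1

== RESULT ==
b | h | g
7 | 2 | 3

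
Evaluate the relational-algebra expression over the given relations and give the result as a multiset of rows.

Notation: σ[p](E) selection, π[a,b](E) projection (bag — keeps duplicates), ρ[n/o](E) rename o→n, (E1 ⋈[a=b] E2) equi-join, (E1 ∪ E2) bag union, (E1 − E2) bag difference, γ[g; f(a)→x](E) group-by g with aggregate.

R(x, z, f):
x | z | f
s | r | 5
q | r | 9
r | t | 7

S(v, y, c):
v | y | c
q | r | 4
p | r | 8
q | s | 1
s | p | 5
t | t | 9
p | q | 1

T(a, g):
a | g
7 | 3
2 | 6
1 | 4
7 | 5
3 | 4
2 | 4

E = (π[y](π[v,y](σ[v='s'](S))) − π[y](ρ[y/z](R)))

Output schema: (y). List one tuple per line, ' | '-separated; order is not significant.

Per-node cardinality:
  S → 6
  σ[v='s'](S) → 1
  π[v,y](σ[v='s'](S)) → 1
  π[y](π[v,y](σ[v='s'](S))) → 1
  R → 3
  ρ[y/z](R) → 3
  π[y](ρ[y/z](R)) → 3
  (π[y](π[v,y](σ[v='s'](S))) − π[y](ρ[y/z](R))) → 1

== RESULT ==
y
p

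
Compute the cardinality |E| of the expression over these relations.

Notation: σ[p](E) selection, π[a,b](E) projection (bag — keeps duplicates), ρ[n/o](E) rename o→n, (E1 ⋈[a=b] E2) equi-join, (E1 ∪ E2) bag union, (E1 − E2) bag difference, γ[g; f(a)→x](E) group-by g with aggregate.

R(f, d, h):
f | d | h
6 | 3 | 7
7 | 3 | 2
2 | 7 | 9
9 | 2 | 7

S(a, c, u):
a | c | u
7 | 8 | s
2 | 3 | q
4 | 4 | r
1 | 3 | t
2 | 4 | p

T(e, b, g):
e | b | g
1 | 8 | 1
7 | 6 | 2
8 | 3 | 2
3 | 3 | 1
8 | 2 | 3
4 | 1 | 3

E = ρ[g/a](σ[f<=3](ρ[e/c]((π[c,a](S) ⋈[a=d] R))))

Per-node cardinality:
  S → 5
  π[c,a](S) → 5
  R → 4
  (π[c,a](S) ⋈[a=d] R) → 3
  ρ[e/c]((π[c,a](S) ⋈[a=d] R)) → 3
  σ[f<=3](ρ[e/c]((π[c,a](S) ⋈[a=d] R))) → 1
  ρ[g/a](σ[f<=3](ρ[e/c]((π[c,a](S) ⋈[a=d] R)))) → 1

|E| = 1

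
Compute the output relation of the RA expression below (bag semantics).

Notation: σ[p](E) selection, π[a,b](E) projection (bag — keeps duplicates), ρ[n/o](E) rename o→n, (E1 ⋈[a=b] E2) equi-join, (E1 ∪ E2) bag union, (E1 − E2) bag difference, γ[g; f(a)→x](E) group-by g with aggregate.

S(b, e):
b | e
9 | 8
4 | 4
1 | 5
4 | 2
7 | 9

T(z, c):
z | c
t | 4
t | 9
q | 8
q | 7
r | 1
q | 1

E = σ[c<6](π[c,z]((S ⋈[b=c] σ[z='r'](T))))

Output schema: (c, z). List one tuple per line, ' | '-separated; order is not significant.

Stepwise |·|:
  S → 5
  T → 6
  σ[z='r'](T) → 1
  (S ⋈[b=c] σ[z='r'](T)) → 1
  π[c,z]((S ⋈[b=c] σ[z='r'](T))) → 1
  σ[c<6](π[c,z]((S ⋈[b=c] σ[z='r'](T)))) → 1

== RESULT ==
c | z
1 | r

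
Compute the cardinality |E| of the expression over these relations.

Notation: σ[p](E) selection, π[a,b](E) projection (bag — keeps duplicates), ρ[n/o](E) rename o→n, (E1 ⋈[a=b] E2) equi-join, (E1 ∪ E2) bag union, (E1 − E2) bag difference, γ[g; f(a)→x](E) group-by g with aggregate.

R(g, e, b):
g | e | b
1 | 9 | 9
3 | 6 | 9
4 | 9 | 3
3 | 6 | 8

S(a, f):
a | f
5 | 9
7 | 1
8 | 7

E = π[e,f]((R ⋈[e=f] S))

Stepwise |·|:
  R → 4
  S → 3
  (R ⋈[e=f] S) → 2
  π[e,f]((R ⋈[e=f] S)) → 2

|E| = 2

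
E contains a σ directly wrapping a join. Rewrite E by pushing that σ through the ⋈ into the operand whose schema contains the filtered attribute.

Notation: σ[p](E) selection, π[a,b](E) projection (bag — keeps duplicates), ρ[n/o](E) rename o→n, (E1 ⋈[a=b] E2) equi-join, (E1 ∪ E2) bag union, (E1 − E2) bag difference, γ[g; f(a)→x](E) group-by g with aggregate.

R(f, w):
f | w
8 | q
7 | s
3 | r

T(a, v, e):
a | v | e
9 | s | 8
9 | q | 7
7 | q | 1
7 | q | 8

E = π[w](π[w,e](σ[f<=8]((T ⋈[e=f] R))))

σ filters on f, owned by the right side.
E' = π[w](π[w,e]((T ⋈[e=f] σ[f<=8](R))))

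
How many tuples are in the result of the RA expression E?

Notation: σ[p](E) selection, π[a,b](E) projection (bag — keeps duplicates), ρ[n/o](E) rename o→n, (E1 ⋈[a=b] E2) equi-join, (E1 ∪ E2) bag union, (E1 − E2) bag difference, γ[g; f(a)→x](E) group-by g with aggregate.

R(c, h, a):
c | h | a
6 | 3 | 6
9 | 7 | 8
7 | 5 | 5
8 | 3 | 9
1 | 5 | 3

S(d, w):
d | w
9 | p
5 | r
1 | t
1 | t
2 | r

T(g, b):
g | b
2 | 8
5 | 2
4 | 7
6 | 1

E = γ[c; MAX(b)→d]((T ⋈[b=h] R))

Row counts bottom-up:
  T → 4
  R → 5
  (T ⋈[b=h] R) → 1
  γ[c; MAX(b)→d]((T ⋈[b=h] R)) → 1

|E| = 1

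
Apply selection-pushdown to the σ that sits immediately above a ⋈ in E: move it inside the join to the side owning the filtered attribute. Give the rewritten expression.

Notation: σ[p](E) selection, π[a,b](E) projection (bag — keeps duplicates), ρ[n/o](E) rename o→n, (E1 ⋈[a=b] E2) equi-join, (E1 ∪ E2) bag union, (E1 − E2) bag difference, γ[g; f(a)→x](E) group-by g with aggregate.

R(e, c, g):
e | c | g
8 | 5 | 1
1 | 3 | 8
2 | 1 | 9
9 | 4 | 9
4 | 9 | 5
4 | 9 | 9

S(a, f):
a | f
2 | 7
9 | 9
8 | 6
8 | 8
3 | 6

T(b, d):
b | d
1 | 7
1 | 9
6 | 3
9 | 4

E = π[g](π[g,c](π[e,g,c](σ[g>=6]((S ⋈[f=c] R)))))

σ filters on g, owned by the right side.
E' = π[g](π[g,c](π[e,g,c]((S ⋈[f=c] σ[g>=6](R)))))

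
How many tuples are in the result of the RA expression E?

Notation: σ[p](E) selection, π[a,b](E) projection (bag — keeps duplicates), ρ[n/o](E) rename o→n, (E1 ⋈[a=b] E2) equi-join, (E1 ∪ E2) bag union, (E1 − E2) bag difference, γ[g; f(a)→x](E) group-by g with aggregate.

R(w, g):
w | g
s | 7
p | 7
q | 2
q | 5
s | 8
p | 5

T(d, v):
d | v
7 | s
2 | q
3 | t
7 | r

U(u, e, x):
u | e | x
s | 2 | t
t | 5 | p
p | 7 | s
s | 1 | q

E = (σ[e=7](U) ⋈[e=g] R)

Row counts bottom-up:
  U → 4
  σ[e=7](U) → 1
  R → 6
  (σ[e=7](U) ⋈[e=g] R) → 2

|E| = 2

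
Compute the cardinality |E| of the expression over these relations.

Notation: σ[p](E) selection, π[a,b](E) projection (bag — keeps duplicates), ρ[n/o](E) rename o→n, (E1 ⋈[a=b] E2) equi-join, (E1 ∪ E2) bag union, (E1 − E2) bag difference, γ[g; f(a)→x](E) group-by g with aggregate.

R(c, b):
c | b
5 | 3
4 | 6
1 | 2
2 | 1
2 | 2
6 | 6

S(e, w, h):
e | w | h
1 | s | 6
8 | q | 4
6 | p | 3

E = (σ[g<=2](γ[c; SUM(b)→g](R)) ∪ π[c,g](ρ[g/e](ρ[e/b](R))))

Subexpression sizes:
  R → 6
  γ[c; SUM(b)→g](R) → 5
  σ[g<=2](γ[c; SUM(b)→g](R)) → 1
  R → 6
  ρ[e/b](R) → 6
  ρ[g/e](ρ[e/b](R)) → 6
  π[c,g](ρ[g/e](ρ[e/b](R))) → 6
  (σ[g<=2](γ[c; SUM(b)→g](R)) ∪ π[c,g](ρ[g/e](ρ[e/b](R)))) → 7

|E| = 7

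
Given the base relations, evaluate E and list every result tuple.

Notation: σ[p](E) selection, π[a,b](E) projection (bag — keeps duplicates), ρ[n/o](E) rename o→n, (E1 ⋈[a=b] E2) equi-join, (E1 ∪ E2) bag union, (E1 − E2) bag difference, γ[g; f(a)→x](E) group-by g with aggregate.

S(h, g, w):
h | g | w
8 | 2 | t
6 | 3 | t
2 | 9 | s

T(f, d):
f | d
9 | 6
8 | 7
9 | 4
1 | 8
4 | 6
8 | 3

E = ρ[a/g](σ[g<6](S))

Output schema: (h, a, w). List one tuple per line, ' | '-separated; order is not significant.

Per-node cardinality:
  S → 3
  σ[g<6](S) → 2
  ρ[a/g](σ[g<6](S)) → 2

== RESULT ==
h | a | w
6 | 3 | t
8 | 2 | t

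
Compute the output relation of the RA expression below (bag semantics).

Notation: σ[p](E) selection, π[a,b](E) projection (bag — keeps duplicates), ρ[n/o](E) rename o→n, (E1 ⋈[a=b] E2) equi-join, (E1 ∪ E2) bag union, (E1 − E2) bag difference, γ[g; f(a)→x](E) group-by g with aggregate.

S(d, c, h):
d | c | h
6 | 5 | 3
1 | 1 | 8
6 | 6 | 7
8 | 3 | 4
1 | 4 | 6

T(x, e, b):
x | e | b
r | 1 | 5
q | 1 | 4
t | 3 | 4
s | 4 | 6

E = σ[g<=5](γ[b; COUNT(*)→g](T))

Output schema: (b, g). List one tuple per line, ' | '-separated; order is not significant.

Row counts bottom-up:
  T → 4
  γ[b; COUNT(*)→g](T) → 3
  σ[g<=5](γ[b; COUNT(*)→g](T)) → 3

== RESULT ==
b | g
4 | 2
5 | 1
6 | 1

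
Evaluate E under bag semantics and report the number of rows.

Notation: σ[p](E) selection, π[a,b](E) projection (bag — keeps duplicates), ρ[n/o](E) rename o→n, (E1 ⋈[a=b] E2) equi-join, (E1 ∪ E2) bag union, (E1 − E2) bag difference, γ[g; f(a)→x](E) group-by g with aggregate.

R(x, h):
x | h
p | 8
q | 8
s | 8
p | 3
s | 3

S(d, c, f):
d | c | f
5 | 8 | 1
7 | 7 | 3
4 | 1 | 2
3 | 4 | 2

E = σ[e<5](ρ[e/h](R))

Row counts bottom-up:
  R → 5
  ρ[e/h](R) → 5
  σ[e<5](ρ[e/h](R)) → 2

|E| = 2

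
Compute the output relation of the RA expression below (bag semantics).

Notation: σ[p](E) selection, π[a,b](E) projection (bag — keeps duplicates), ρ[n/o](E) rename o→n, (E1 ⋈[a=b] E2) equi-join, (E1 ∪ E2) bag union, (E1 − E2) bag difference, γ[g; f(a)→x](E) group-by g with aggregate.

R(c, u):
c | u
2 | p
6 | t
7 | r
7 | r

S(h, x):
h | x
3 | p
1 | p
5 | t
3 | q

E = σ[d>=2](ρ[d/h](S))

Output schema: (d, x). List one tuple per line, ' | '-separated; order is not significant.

Subexpression sizes:
  S → 4
  ρ[d/h](S) → 4
  σ[d>=2](ρ[d/h](S)) → 3

== RESULT ==
d | x
3 | p
3 | q
5 | t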